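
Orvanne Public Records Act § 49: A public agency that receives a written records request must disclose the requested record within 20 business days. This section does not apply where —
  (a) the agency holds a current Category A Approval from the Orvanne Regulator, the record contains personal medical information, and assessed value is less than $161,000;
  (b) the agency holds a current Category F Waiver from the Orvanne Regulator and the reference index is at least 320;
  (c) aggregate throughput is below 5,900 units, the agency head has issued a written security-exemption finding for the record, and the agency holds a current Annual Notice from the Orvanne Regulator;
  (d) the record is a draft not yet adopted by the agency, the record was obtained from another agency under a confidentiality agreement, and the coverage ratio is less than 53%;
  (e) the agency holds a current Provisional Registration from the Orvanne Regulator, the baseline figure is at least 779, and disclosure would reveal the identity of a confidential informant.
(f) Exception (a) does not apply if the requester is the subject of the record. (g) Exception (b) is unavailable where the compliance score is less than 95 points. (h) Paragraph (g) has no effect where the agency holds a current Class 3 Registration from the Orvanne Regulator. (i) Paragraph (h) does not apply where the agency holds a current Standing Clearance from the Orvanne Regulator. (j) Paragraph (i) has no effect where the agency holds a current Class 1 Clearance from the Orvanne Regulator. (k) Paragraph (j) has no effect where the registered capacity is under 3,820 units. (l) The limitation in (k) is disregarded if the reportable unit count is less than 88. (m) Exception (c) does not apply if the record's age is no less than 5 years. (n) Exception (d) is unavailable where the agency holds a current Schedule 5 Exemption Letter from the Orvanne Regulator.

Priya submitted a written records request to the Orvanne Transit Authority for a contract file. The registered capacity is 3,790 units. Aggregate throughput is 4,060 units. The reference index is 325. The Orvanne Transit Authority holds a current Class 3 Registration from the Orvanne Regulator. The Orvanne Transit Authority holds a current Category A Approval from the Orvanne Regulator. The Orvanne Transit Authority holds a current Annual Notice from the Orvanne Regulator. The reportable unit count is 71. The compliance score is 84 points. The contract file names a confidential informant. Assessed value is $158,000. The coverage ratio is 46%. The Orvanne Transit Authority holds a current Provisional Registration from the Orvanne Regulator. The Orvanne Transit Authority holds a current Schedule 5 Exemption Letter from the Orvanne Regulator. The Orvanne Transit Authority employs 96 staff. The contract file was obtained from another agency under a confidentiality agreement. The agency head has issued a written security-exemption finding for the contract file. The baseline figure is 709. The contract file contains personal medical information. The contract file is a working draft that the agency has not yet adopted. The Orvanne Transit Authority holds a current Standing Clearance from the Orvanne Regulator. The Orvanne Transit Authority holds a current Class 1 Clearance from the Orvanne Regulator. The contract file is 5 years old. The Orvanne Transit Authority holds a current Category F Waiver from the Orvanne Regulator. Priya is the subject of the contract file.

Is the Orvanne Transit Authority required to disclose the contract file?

No — exception (b) applies; the Orvanne Transit Authority is not required to disclose the contract file.

Exception (a)'s conditions are all satisfied: a current Category A Approval is held; the contract file contains personal medical information; assessed value is $158,000, less than the $161,000 limit. Turning to paragraph (f): (f) operates against (a): Priya is the subject of the contract file. (a) is therefore removed.
All of (b)'s requirements are met (a current Category F Waiver is held; the reference index is 325, meeting the 320 threshold). Under paragraphs (g)–(l): (g) would limit (b) — the compliance score is 84 points, less than the 95 points limit — but (h) sets (g) aside: (h) applies — a current Class 3 Registration is held. (i) applies (a current Standing Clearance is held), but is overridden by (j): (j) operates against (i): a current Class 1 Clearance is held. (k) operates (the registered capacity is 3,790 units, under the 3,820 units limit), but is overridden by (l): (l) operates against (k): the reportable unit count is 71, less than the 88 limit. (b) remains available.
Exception (c)'s conditions are all satisfied: aggregate throughput is 4,060 units, below the 5,900 units limit; a written security-exemption finding has been issued; a current Annual Notice is held. But applying paragraph (m): (m) is triggered — the record's age is 5 years, meeting the 5 years threshold. Exception (c) does not apply.
Exception (d) is satisfied on its face — the contract file is an unadopted draft; the contract file was obtained under a confidentiality agreement; the coverage ratio is 46%, less than the 53% limit. But applying paragraph (n): (n) operates — a current Schedule 5 Exemption Letter is held. So (d) is unavailable.
Exception (e) fails — the baseline figure is 709, short of 779.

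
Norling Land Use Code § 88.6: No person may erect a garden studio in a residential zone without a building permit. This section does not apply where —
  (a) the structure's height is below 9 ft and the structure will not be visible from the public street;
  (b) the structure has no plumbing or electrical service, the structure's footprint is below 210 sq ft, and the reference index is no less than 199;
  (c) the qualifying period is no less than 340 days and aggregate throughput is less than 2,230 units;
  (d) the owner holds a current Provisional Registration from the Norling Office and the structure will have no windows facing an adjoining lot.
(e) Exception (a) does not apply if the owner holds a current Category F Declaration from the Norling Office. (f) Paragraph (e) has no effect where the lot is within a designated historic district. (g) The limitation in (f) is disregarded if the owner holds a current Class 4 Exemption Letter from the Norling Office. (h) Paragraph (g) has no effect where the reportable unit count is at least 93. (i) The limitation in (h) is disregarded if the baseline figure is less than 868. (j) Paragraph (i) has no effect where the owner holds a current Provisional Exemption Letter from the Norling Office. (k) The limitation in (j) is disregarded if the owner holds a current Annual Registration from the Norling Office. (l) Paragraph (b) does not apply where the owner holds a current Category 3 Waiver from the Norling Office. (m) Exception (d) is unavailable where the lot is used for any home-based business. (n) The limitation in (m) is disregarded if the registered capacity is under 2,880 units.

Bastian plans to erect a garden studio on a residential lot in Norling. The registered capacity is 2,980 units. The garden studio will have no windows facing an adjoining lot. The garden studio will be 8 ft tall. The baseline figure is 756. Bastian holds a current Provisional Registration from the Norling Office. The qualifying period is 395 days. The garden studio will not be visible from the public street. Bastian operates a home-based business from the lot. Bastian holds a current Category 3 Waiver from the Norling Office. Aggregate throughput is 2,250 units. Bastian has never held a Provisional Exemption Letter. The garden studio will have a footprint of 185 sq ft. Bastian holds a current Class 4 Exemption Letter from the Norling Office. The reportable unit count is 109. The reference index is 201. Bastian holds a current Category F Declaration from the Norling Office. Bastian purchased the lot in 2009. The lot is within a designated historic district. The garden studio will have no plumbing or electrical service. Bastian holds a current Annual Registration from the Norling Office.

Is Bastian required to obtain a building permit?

Exception (a)'s conditions are all satisfied: the structure's height is 8 ft, below the 9 ft limit; the structure will not be visible from the street. But: (e) is engaged — a current Category F Declaration is held. (f) applies (the lot is in a historic district), but yields to (g): (g) operates against (f): a current Class 4 Exemption Letter is held. (h) operates (the reportable unit count is 109, meeting the 93 threshold), but is itself disapplied by (i): (i) operates against (h): the baseline figure is 756, less than the 868 limit. (j) is not engaged (the Provisional Exemption Letter is not current), so (i) stands. Exception (a) does not apply.
Exception (b)'s conditions are all satisfied: there is no plumbing or electrical service; the structure's footprint is 185 sq ft, below the 210 sq ft limit; the reference index is 201, meeting the 199 threshold. Turning to paragraph (l): (l) operates — a current Category 3 Waiver is held. So (b) is unavailable.
Exception (c) does not apply: aggregate throughput is 2,250 units, not less than 2,230 units.
All of (d)'s requirements are met (a current Provisional Registration is held; no windows face an adjoining lot). Turning to paragraphs (m)–(n): (m) applies — a home-based business operates on the lot. (n), which would lift (m), does not operate here — the registered capacity is 2,980 units, not under 2,880 units. Exception (d) does not apply.
Every exception is unavailable, so the rule governs.

Yes — Bastian must obtain a building permit.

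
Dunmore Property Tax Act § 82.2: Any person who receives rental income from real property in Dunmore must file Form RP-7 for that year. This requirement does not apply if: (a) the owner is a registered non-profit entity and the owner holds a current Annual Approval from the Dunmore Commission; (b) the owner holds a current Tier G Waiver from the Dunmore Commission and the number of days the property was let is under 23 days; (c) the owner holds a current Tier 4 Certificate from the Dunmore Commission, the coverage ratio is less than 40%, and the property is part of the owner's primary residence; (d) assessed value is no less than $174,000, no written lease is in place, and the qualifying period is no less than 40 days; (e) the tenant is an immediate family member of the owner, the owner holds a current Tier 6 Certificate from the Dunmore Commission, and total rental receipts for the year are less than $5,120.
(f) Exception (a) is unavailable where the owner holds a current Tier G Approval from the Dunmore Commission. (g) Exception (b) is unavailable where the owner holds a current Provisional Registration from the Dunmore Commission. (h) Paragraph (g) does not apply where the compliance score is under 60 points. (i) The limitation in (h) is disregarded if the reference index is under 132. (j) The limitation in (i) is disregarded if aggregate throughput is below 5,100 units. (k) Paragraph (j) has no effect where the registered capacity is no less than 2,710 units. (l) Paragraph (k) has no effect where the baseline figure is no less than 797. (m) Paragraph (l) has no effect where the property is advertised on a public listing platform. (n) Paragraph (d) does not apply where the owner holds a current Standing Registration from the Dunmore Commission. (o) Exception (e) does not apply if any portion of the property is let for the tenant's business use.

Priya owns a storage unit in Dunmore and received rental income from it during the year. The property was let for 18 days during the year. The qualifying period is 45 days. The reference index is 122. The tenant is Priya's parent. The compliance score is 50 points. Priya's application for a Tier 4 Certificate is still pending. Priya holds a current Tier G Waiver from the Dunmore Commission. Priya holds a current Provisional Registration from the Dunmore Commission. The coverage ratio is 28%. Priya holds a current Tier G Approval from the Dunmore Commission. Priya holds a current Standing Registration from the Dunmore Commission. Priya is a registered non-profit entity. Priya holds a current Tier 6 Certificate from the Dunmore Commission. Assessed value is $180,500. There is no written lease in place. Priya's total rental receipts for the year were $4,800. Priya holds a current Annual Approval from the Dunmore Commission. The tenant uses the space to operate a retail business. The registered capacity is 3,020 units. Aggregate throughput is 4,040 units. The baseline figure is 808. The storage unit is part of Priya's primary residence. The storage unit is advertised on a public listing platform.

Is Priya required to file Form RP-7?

Yes — Priya must file Form RP-7.

Exception (a)'s conditions are all satisfied: Priya is a registered non-profit; a current Annual Approval is held. However, paragraph (f) must be considered: (f) operates — a current Tier G Approval is held. Exception (a) does not apply.
Exception (b)'s conditions are all satisfied: a current Tier G Waiver is held; the number of days the property was let is 18 days, under the 23 days limit. But applying paragraphs (g)–(m): (g) operates against (b): a current Provisional Registration is held. (h) applies (the compliance score is 50 points, under the 60 points limit), but yields to (i): (i) is triggered — the reference index is 122, under the 132 limit. (j) would limit (i) — aggregate throughput is 4,040 units, below the 5,100 units limit — but (k) sets (j) aside: (k) operates against (j): the registered capacity is 3,020 units, meeting the 2,710 units threshold. (l) is triggered (the baseline figure is 808, meeting the 797 threshold), but is displaced by (m): (m) operates against (l): the property is publicly advertised. Exception (b) does not apply.
Exception (c) does not apply: no current Tier 4 Certificate is held.
Exception (d): assessed value is $180,500, meeting the $174,000 threshold; there is no written lease; the qualifying period is 45 days, meeting the 40 days threshold — every condition holds. However, paragraph (n) must be considered: (n) applies — a current Standing Registration is held. So (d) is unavailable.
All of (e)'s requirements are met (the tenant is an immediate family member; a current Tier 6 Certificate is held; total rental receipts for the year are $4,800, less than the $5,120 limit). Turning to paragraph (o): (o) operates against (e): the space is let for business use. So (e) is unavailable.
No exception is made out. Priya falls within the general rule.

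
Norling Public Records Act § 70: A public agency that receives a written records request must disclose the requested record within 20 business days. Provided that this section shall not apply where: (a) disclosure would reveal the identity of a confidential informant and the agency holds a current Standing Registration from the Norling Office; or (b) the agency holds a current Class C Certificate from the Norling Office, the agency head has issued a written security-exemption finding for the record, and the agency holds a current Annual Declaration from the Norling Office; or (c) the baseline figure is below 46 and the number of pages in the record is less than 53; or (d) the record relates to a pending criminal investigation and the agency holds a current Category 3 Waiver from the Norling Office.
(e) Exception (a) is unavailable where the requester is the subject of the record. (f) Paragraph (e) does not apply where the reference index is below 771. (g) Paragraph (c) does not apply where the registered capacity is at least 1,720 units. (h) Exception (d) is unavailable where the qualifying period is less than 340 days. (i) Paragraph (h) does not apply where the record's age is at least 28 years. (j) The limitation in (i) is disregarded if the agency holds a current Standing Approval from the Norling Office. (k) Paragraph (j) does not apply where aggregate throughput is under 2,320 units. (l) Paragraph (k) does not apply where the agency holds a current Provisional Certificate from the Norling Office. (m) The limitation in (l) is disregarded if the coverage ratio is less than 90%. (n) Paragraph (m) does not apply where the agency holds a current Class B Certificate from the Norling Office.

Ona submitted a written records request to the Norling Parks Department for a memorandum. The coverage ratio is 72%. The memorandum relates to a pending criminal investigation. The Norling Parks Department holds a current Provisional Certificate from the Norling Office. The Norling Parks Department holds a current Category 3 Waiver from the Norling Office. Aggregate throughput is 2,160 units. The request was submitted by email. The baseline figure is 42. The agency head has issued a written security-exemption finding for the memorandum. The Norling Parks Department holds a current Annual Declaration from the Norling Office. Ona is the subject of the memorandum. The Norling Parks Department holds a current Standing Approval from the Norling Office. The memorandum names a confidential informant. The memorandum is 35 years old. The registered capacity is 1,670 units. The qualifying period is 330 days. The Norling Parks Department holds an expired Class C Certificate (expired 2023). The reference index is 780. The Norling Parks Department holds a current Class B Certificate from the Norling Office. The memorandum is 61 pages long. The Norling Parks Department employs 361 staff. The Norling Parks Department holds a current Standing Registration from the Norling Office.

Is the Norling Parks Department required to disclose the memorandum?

All of (a)'s requirements are met (the memorandum names a confidential informant; a current Standing Registration is held). Turning to paragraphs (e)–(f): (e) operates against (a): Ona is the subject of the memorandum. (f), which would lift (e), is not engaged — the reference index is 780, not below 771. So (a) is unavailable.
Exception (b) fails — the Class C Certificate is not current.
Exception (c) requires that the number of pages in the record is less than 53; but the number of pages in the record is 61, not less than 53, so (c) is unavailable.
Exception (d)'s conditions are all satisfied: the memorandum relates to a pending investigation; a current Category 3 Waiver is held. However, paragraphs (h)–(n) must be considered: (h) operates against (d): the qualifying period is 330 days, less than the 340 days limit. (i) would limit (h) — the record's age is 35 years, meeting the 28 years threshold — but (j) sets (i) aside: (j) applies — a current Standing Approval is held. (k) operates (aggregate throughput is 2,160 units, under the 2,320 units limit), but is displaced by (l): (l) operates against (k): a current Provisional Certificate is held. (m) would limit (l) — the coverage ratio is 72%, less than the 90% limit — but (n) sets (m) aside: (n) operates against (m): a current Class B Certificate is held. Exception (d) does not apply.
None of the exceptions is available; § 70 applies in full.

Yes — the Norling Parks Department must disclose the memorandum.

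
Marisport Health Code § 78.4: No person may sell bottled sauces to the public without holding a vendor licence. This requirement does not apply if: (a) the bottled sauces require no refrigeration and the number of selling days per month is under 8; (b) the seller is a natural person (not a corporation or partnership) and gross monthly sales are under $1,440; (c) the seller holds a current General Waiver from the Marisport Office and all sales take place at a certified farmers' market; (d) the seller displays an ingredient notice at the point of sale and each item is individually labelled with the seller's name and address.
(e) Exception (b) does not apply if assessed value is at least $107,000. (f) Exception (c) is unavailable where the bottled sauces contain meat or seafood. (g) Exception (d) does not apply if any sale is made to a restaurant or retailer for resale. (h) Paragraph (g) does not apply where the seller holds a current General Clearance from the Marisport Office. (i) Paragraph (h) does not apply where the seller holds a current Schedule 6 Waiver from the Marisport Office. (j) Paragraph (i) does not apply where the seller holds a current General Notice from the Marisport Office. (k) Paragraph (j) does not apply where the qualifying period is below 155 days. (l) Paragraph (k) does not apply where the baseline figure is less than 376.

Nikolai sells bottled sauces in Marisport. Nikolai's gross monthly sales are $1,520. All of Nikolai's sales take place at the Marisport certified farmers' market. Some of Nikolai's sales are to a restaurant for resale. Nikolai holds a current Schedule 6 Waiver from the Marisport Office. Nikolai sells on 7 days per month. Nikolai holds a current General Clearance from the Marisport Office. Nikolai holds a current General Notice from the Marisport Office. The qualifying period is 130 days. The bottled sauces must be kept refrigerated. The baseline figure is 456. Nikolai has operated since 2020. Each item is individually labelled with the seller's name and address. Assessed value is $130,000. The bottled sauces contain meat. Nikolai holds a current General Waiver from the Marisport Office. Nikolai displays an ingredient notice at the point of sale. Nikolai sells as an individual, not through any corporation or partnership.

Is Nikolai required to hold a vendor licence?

Yes — Nikolai must hold a vendor licence.

Exception (a) requires that the bottled sauces require no refrigeration; but the bottled sauces require refrigeration, so (a) is unavailable.
Exception (b) does not apply: gross monthly sales are $1,520, not under $1,440.
Exception (c)'s conditions are all satisfied: a current General Waiver is held; all sales are at a certified farmers' market. But: (f) applies — the bottled sauces contain meat. Exception (c) does not apply.
Exception (d): an ingredient notice is displayed; items are individually labelled — every condition holds. But applying paragraphs (g)–(l): (g) operates against (d): some sales are to a restaurant for resale. (h) would limit (g) — a current General Clearance is held — but (i) sets (h) aside: (i) operates — a current Schedule 6 Waiver is held. (j) would limit (i) — a current General Notice is held — but (k) sets (j) aside: (k) is engaged — the qualifying period is 130 days, below the 155 days limit. (l) is inapplicable (the baseline figure is 456, not less than 376), so (k) stands. Exception (d) does not apply.
No exception displaces § 78.4.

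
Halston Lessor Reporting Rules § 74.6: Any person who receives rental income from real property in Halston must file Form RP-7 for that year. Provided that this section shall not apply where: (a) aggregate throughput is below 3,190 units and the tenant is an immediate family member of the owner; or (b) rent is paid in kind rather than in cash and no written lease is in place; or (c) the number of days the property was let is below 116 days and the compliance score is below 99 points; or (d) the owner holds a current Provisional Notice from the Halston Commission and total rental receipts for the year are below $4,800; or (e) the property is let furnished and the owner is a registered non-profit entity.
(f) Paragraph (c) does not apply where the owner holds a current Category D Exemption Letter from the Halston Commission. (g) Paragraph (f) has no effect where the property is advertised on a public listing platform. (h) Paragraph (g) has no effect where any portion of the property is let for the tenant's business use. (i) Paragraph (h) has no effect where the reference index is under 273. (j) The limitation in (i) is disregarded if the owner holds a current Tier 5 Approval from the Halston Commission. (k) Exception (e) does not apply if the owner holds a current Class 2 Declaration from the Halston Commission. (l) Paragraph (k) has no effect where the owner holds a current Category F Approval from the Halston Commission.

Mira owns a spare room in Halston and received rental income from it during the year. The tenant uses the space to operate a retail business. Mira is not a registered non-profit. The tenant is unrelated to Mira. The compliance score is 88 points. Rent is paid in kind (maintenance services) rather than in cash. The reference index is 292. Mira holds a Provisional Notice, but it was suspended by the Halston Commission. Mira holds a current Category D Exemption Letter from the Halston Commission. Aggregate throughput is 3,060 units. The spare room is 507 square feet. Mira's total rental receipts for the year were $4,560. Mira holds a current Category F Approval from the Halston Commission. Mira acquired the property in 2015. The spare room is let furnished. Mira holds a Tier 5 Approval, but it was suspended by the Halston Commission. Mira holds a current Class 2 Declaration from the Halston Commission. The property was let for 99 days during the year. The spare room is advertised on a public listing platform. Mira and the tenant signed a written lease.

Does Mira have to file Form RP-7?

Yes — Mira must file Form RP-7.

Exception (a) requires that the tenant is an immediate family member of the owner; but the tenant is unrelated to the owner, so (a) is unavailable.
Exception (b) fails — a written lease is in place.
All of (c)'s requirements are met (the number of days the property was let is 99 days, below the 116 days limit; the compliance score is 88 points, below the 99 points limit). However, paragraphs (f)–(j) must be considered: (f) operates against (c): a current Category D Exemption Letter is held. (g) would limit (f) — the property is publicly advertised — but (h) sets (g) aside: (h) operates — the space is let for business use. (i) is not triggered (the reference index is 292, not under 273), so (h) stands. (c) is therefore removed.
Exception (d) does not apply: the Provisional Notice is not current.
Exception (e) does not apply: Mira is not a registered non-profit.
No exception is made out. Mira falls within the general rule.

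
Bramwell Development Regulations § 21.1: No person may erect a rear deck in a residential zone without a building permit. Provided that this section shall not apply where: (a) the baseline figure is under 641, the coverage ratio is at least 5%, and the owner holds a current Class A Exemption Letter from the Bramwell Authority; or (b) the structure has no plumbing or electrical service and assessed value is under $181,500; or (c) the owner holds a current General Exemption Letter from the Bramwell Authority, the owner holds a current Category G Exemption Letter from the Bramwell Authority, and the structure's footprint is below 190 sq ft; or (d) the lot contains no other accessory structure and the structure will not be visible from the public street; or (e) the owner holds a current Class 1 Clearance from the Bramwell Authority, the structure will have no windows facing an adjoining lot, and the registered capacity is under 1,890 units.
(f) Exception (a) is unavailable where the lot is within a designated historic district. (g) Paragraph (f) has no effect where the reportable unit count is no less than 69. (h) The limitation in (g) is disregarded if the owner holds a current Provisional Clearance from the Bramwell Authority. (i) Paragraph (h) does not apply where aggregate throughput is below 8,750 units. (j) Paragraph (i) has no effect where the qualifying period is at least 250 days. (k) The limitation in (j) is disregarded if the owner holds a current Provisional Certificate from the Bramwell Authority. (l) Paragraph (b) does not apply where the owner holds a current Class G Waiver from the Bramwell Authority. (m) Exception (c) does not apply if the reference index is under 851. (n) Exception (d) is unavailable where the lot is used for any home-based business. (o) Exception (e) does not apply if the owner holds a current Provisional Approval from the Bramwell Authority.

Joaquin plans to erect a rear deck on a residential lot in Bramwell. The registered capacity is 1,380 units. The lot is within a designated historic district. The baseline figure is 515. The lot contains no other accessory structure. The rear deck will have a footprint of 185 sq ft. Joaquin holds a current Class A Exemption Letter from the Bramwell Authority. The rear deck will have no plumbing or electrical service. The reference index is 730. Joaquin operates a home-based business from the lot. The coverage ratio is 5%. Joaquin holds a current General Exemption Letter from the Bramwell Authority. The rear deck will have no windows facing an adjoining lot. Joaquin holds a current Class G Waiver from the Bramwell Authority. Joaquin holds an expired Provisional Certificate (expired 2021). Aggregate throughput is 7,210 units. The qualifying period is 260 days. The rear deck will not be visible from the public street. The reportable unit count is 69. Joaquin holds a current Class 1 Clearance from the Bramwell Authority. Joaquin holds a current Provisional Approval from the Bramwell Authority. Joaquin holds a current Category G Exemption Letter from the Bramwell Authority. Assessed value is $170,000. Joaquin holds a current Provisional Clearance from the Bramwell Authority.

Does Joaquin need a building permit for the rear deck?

Exception (a) is satisfied on its face — the baseline figure is 515, under the 641 limit; the coverage ratio is 5%, meeting the 5% threshold; a current Class A Exemption Letter is held. But applying paragraphs (f)–(k): (f) is engaged — the lot is in a historic district. (g) applies (the reportable unit count is 69, meeting the 69 threshold), but is set aside by (h): (h) applies — a current Provisional Clearance is held. (i) operates (aggregate throughput is 7,210 units, below the 8,750 units limit), but is overridden by (j): (j) is engaged — the qualifying period is 260 days, meeting the 250 days threshold. (k) does not operate here (no current Provisional Certificate is held), so (j) stands. So (a) is unavailable.
Exception (b): there is no plumbing or electrical service; assessed value is $170,000, under the $181,500 limit — every condition holds. However, paragraph (l) must be considered: (l) operates against (b): a current Class G Waiver is held. (b) is therefore removed.
Exception (c): a current General Exemption Letter is held; a current Category G Exemption Letter is held; the structure's footprint is 185 sq ft, below the 190 sq ft limit — every condition holds. But: (m) is triggered — the reference index is 730, under the 851 limit. Exception (c) does not apply.
Exception (d)'s conditions are all satisfied: the lot has no other accessory structure; the structure will not be visible from the street. But: (n) is engaged — a home-based business operates on the lot. (d) is therefore removed.
Exception (e) is satisfied on its face — a current Class 1 Clearance is held; no windows face an adjoining lot; the registered capacity is 1,380 units, under the 1,890 units limit. But: (o) operates against (e): a current Provisional Approval is held. Exception (e) does not apply.
None of the exceptions is available; § 21.1 applies in full.

Yes — Joaquin must obtain a building permit.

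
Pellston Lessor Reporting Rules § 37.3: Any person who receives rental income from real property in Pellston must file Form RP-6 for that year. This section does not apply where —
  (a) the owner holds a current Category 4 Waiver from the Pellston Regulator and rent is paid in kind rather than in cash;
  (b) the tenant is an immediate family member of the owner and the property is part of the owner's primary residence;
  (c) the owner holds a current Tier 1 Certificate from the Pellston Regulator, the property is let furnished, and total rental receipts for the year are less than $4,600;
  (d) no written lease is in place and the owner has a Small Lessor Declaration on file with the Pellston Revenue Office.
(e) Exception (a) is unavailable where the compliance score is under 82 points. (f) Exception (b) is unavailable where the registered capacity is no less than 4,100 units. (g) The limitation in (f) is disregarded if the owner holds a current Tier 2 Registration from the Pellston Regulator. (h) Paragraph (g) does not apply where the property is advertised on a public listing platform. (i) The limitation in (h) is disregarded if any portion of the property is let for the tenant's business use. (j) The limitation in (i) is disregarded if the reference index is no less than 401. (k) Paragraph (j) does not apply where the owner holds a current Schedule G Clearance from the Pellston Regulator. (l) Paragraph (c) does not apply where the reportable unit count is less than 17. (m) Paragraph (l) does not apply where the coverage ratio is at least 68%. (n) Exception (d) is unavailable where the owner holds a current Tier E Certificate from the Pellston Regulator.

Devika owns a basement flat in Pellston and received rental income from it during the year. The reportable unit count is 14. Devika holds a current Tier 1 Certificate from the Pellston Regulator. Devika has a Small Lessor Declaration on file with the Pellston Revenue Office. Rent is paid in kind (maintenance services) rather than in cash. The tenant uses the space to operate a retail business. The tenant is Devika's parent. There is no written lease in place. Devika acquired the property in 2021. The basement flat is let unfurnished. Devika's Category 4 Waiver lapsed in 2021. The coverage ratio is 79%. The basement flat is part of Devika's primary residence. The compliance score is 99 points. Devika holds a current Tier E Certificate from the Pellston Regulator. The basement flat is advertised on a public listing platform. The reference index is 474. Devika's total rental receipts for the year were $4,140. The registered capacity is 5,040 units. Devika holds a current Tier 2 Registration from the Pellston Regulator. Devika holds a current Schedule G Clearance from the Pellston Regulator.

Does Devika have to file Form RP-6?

No — exception (b) applies; Devika is not required to file Form RP-6.

Exception (a) does not apply: no current Category 4 Waiver is held.
All of (b)'s requirements are met (the tenant is an immediate family member; the basement flat is part of the primary residence). Under paragraphs (f)–(k): (f) would limit (b) — the registered capacity is 5,040 units, meeting the 4,100 units threshold — but (g) sets (f) aside: (g) operates against (f): a current Tier 2 Registration is held. (h) is triggered (the property is publicly advertised), but is displaced by (i): (i) applies — the space is let for business use. (j) would limit (i) — the reference index is 474, meeting the 401 threshold — but (k) sets (j) aside: (k) operates against (j): a current Schedule G Clearance is held. Exception (b) stands.
Exception (c) does not apply: the property is let unfurnished.
Exception (d) is satisfied on its face — there is no written lease; a Small Lessor Declaration is on file. But: (n) operates against (d): a current Tier E Certificate is held. Exception (d) does not apply.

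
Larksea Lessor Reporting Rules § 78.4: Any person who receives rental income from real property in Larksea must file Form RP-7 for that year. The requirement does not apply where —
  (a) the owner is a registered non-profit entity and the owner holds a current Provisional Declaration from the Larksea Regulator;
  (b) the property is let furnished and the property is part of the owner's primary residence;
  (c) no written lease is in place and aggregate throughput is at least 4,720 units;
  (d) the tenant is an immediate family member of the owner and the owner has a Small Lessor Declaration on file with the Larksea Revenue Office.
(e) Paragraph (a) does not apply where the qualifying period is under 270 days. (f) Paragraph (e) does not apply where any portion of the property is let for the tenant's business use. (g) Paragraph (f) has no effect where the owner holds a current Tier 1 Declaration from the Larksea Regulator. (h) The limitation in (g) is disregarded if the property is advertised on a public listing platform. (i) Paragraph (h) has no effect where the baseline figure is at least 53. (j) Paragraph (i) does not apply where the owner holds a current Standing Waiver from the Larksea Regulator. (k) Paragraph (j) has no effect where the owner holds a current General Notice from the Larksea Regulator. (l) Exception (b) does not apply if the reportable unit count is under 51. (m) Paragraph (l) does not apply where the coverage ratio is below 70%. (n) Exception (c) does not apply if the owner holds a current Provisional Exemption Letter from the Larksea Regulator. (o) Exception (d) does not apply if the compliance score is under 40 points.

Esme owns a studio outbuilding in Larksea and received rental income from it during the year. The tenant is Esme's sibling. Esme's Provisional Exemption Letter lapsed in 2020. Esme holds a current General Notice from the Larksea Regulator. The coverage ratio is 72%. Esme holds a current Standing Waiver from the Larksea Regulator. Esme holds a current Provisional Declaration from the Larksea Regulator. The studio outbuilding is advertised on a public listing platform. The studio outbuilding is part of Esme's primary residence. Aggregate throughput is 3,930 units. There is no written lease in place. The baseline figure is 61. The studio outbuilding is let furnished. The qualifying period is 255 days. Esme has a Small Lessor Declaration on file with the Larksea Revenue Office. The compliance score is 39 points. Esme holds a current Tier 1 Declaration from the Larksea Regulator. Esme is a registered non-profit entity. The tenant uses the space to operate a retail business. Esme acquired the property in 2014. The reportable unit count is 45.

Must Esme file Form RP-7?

Yes — Esme must file Form RP-7.

Exception (a) is satisfied on its face — Esme is a registered non-profit; a current Provisional Declaration is held. But applying paragraphs (e)–(k): (e) is engaged — the qualifying period is 255 days, under the 270 days limit. (f) would limit (e) — the space is let for business use — but (g) sets (f) aside: (g) applies — a current Tier 1 Declaration is held. (h) would limit (g) — the property is publicly advertised — but (i) sets (h) aside: (i) operates against (h): the baseline figure is 61, meeting the 53 threshold. (j) is engaged (a current Standing Waiver is held), but yields to (k): (k) is engaged — a current General Notice is held. (a) is therefore removed.
All of (b)'s requirements are met (the property is let furnished; the studio outbuilding is part of the primary residence). Turning to paragraphs (l)–(m): (l) operates — the reportable unit count is 45, under the 51 limit. (m), which would lift (l), does not operate here — the coverage ratio is 72%, not below 70%. (b) is therefore removed.
Exception (c) fails — aggregate throughput is 3,930 units, short of 4,720 units.
Exception (d): the tenant is an immediate family member; a Small Lessor Declaration is on file — every condition holds. But: (o) operates against (d): the compliance score is 39 points, under the 40 points limit. Exception (d) does not apply.
No exception is made out. Esme falls within the general rule.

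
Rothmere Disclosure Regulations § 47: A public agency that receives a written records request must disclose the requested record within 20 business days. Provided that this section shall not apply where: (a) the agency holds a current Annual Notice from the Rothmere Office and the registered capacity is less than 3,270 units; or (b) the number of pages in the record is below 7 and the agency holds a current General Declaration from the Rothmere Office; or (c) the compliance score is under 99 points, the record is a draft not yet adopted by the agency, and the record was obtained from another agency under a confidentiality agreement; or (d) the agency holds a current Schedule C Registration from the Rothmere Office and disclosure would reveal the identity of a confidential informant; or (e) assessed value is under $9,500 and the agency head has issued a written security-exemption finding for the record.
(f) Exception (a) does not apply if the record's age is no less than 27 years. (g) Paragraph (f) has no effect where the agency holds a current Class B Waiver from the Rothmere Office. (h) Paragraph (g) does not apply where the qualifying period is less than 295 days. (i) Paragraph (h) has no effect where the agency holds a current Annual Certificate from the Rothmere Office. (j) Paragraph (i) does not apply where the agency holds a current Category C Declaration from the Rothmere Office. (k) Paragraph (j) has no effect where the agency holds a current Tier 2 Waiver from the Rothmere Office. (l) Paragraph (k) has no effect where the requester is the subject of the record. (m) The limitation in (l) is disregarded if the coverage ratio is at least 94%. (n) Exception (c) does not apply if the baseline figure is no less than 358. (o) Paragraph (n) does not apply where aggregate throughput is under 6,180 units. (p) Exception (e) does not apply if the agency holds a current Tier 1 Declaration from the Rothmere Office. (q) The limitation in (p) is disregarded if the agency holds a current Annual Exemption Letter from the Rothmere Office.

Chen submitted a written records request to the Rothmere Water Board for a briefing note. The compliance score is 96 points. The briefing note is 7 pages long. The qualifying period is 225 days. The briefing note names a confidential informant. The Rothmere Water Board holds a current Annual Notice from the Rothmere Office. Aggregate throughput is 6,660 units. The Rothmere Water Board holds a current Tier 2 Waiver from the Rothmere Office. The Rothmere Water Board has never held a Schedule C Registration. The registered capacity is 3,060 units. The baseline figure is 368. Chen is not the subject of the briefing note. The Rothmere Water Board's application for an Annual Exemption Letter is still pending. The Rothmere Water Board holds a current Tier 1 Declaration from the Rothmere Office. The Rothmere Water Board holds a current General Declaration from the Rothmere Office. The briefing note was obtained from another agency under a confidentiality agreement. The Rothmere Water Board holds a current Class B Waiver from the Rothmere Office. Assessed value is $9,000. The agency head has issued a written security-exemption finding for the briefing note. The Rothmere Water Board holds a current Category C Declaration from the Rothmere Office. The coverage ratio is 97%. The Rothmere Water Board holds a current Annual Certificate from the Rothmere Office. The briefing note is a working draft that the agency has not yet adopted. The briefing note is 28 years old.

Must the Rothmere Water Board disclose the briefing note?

Exception (a) is satisfied on its face — a current Annual Notice is held; the registered capacity is 3,060 units, less than the 3,270 units limit. As to paragraphs (f)–(m): (f) would limit (a) — the record's age is 28 years, meeting the 27 years threshold — but (g) sets (f) aside: (g) applies — a current Class B Waiver is held. (h) would limit (g) — the qualifying period is 225 days, less than the 295 days limit — but (i) sets (h) aside: (i) is triggered — a current Annual Certificate is held. (j) would limit (i) — a current Category C Declaration is held — but (k) sets (j) aside: (k) operates against (j): a current Tier 2 Waiver is held. (l), which would lift (k), is inapplicable — Chen is not the subject of the briefing note. (a) remains available.
Exception (b) does not apply: the number of pages in the record is 7, not below 7.
Exception (c)'s conditions are all satisfied: the compliance score is 96 points, under the 99 points limit; the briefing note is an unadopted draft; the briefing note was obtained under a confidentiality agreement. However, paragraphs (n)–(o) must be considered: (n) is triggered — the baseline figure is 368, meeting the 358 threshold. (o), which would lift (n), does not operate here — aggregate throughput is 6,660 units, not under 6,180 units. (c) is therefore removed.
Exception (d) fails — no current Schedule C Registration is held.
Exception (e): assessed value is $9,000, under the $9,500 limit; a written security-exemption finding has been issued — every condition holds. Turning to paragraphs (p)–(q): (p) operates against (e): a current Tier 1 Declaration is held. (q) does not operate here (the Annual Exemption Letter is not current), so (p) stands. So (e) is unavailable.

No — exception (a) applies; the Rothmere Water Board is not required to disclose the briefing note.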